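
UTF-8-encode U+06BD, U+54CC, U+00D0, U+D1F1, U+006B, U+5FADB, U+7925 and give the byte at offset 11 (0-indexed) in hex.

0xF1

U+06BD → 2-byte form DA BD at offsets 0–1.
U+54CC → 3-byte form E5 93 8C at offsets 2–4.
U+00D0 → 2-byte form C3 90 at offsets 5–6.
U+D1F1 → 3-byte form ED 87 B1 at offsets 7–9.
U+006B → 1-byte form 6B at offsets 10–10.
U+5FADB → 4-byte form F1 9F AB 9B at offsets 11–14.
Offset 11 falls in char 6's range; it's byte 1 of F1 9F AB 9B = 0xF1.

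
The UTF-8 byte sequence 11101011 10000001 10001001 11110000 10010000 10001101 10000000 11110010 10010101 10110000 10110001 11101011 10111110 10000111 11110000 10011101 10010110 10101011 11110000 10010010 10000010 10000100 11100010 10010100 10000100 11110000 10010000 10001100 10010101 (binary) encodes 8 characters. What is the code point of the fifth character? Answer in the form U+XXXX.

U+1D5AB

Offset 0: leading byte 0xEB = 11101011 → 3-byte char #1 = EB 81 89.
Offset 3: leading byte 0xF0 = 11110000 → 4-byte char #2 = F0 90 8D 80.
Offset 7: leading byte 0xF2 = 11110010 → 4-byte char #3 = F2 95 B0 B1.
Offset 11: leading byte 0xEB = 11101011 → 3-byte char #4 = EB BE 87.
Offset 14: leading byte 0xF0 = 11110000 → 4-byte char #5 = F0 9D 96 AB.
Leading byte 0xF0 = 11110000 matches 11110xxx → 4-byte sequence.
Byte 1: 0xF0 = 11110000, payload 000 (3 bits).
Byte 2: 0x9D = 10011101 (10xxxxxx ✓), payload 011101.
Byte 3: 0x96 = 10010110 (10xxxxxx ✓), payload 010110.
Byte 4: 0xAB = 10101011 (10xxxxxx ✓), payload 101011.
Concatenate: 000011101010110101011 = 0x1D5AB (21 bits → U+1D5AB).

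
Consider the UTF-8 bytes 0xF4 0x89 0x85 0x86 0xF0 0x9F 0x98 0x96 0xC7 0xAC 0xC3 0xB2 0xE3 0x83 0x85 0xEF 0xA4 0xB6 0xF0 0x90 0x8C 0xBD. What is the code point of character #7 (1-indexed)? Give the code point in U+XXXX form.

Offset 0: leading byte 0xF4 = 11110100 → 4-byte char #1 = F4 89 85 86.
Offset 4: leading byte 0xF0 = 11110000 → 4-byte char #2 = F0 9F 98 96.
Offset 8: leading byte 0xC7 = 11000111 → 2-byte char #3 = C7 AC.
Offset 10: leading byte 0xC3 = 11000011 → 2-byte char #4 = C3 B2.
Offset 12: leading byte 0xE3 = 11100011 → 3-byte char #5 = E3 83 85.
Offset 15: leading byte 0xEF = 11101111 → 3-byte char #6 = EF A4 B6.
Offset 18: leading byte 0xF0 = 11110000 → 4-byte char #7 = F0 90 8C BD.
Leading byte 0xF0 = 11110000 matches 11110xxx → 4-byte sequence.
Byte 1: 0xF0 = 11110000, payload 000 (3 bits).
Byte 2: 0x90 = 10010000 (10xxxxxx ✓), payload 010000.
Byte 3: 0x8C = 10001100 (10xxxxxx ✓), payload 001100.
Byte 4: 0xBD = 10111101 (10xxxxxx ✓), payload 111101.
Concatenate: 000010000001100111101 = 0x1033D (21 bits → U+1033D).

U+1033D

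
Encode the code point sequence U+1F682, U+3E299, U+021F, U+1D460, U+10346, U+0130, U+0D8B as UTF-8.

U+1F682: 4-byte form → F0 9F 9A 82.
U+3E299: 4-byte form → F0 BE 8A 99.
U+021F: 2-byte form → C8 9F.
U+1D460: 4-byte form → F0 9D 91 A0.
U+10346: 4-byte form → F0 90 8D 86.
U+0130: 2-byte form → C4 B0.
U+0D8B: 3-byte form → E0 B6 8B.
Concatenated (23 bytes): F0 9F 9A 82 F0 BE 8A 99 C8 9F F0 9D 91 A0 F0 90 8D 86 C4 B0 E0 B6 8B.

F0 9F 9A 82 F0 BE 8A 99 C8 9F F0 9D 91 A0 F0 90 8D 86 C4 B0 E0 B6 8B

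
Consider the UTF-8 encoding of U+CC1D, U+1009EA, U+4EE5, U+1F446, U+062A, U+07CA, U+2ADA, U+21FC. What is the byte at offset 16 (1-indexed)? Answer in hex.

1-indexed offset 16 is 0-indexed offset 15.
U+CC1D → 3-byte form EC B0 9D at offsets 0–2.
U+1009EA → 4-byte form F4 80 A7 AA at offsets 3–6.
U+4EE5 → 3-byte form E4 BB A5 at offsets 7–9.
U+1F446 → 4-byte form F0 9F 91 86 at offsets 10–13.
U+062A → 2-byte form D8 AA at offsets 14–15.
Offset 15 falls in char 5's range; it's byte 2 of D8 AA = 0xAA.

0xAA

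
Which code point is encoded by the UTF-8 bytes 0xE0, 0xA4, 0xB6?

U+0936

Leading byte 0xE0 = 11100000 matches 1110xxxx → 3-byte sequence.
Byte 1: 0xE0 = 11100000, payload 0000 (4 bits).
Byte 2: 0xA4 = 10100100 (10xxxxxx ✓), payload 100100.
Byte 3: 0xB6 = 10110110 (10xxxxxx ✓), payload 110110.
Concatenate: 0000100100110110 = 0x936 (16 bits → U+0936).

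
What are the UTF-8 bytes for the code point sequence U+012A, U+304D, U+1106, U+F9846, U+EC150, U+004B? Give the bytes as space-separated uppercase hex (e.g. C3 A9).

C4 AA E3 81 8D E1 84 86 F3 B9 A1 86 F3 AC 85 90 4B

U+012A: 2-byte form → C4 AA.
U+304D: 3-byte form → E3 81 8D.
U+1106: 3-byte form → E1 84 86.
U+F9846: 4-byte form → F3 B9 A1 86.
U+EC150: 4-byte form → F3 AC 85 90.
U+004B: 1-byte form → 4B.
Concatenated (17 bytes): C4 AA E3 81 8D E1 84 86 F3 B9 A1 86 F3 AC 85 90 4B.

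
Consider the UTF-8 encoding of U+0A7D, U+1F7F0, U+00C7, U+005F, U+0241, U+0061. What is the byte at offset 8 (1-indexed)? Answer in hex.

1-indexed offset 8 is 0-indexed offset 7.
U+0A7D → 3-byte form E0 A9 BD at offsets 0–2.
U+1F7F0 → 4-byte form F0 9F 9F B0 at offsets 3–6.
U+00C7 → 2-byte form C3 87 at offsets 7–8.
Offset 7 falls in char 3's range; it's byte 1 of C3 87 = 0xC3.

0xC3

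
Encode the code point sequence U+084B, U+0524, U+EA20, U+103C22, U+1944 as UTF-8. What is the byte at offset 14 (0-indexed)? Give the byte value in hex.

U+084B → 3-byte form E0 A1 8B at offsets 0–2.
U+0524 → 2-byte form D4 A4 at offsets 3–4.
U+EA20 → 3-byte form EE A8 A0 at offsets 5–7.
U+103C22 → 4-byte form F4 83 B0 A2 at offsets 8–11.
U+1944 → 3-byte form E1 A5 84 at offsets 12–14.
Offset 14 falls in char 5's range; it's byte 3 of E1 A5 84 = 0x84.

0x84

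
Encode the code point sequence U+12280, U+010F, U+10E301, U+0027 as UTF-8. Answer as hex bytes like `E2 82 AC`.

F0 92 8A 80 C4 8F F4 8E 8C 81 27

U+12280: 4-byte form → F0 92 8A 80.
U+010F: 2-byte form → C4 8F.
U+10E301: 4-byte form → F4 8E 8C 81.
U+0027: 1-byte form → 27.
Concatenated (11 bytes): F0 92 8A 80 C4 8F F4 8E 8C 81 27.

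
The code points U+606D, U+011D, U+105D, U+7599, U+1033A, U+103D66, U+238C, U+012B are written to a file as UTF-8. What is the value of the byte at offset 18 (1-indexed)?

0xB5

1-indexed offset 18 is 0-indexed offset 17.
U+606D → 3-byte form E6 81 AD at offsets 0–2.
U+011D → 2-byte form C4 9D at offsets 3–4.
U+105D → 3-byte form E1 81 9D at offsets 5–7.
U+7599 → 3-byte form E7 96 99 at offsets 8–10.
U+1033A → 4-byte form F0 90 8C BA at offsets 11–14.
U+103D66 → 4-byte form F4 83 B5 A6 at offsets 15–18.
Offset 17 falls in char 6's range; it's byte 3 of F4 83 B5 A6 = 0xB5.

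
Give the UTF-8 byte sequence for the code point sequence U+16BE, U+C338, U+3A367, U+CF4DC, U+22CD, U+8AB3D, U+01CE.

U+16BE: 3-byte form → E1 9A BE.
U+C338: 3-byte form → EC 8C B8.
U+3A367: 4-byte form → F0 BA 8D A7.
U+CF4DC: 4-byte form → F3 8F 93 9C.
U+22CD: 3-byte form → E2 8B 8D.
U+8AB3D: 4-byte form → F2 8A AC BD.
U+01CE: 2-byte form → C7 8E.
Concatenated (23 bytes): E1 9A BE EC 8C B8 F0 BA 8D A7 F3 8F 93 9C E2 8B 8D F2 8A AC BD C7 8E.

E1 9A BE EC 8C B8 F0 BA 8D A7 F3 8F 93 9C E2 8B 8D F2 8A AC BD C7 8E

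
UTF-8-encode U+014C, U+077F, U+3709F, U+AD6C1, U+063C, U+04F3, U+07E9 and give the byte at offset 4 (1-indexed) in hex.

0xBF

1-indexed offset 4 is 0-indexed offset 3.
U+014C → 2-byte form C5 8C at offsets 0–1.
U+077F → 2-byte form DD BF at offsets 2–3.
Offset 3 falls in char 2's range; it's byte 2 of DD BF = 0xBF.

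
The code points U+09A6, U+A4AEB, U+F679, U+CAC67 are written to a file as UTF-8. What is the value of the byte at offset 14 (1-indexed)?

1-indexed offset 14 is 0-indexed offset 13.
U+09A6 → 3-byte form E0 A6 A6 at offsets 0–2.
U+A4AEB → 4-byte form F2 A4 AB AB at offsets 3–6.
U+F679 → 3-byte form EF 99 B9 at offsets 7–9.
U+CAC67 → 4-byte form F3 8A B1 A7 at offsets 10–13.
Offset 13 falls in char 4's range; it's byte 4 of F3 8A B1 A7 = 0xA7.

0xA7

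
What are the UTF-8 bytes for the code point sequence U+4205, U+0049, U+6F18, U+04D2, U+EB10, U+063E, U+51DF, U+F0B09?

U+4205: 3-byte form → E4 88 85.
U+0049: 1-byte form → 49.
U+6F18: 3-byte form → E6 BC 98.
U+04D2: 2-byte form → D3 92.
U+EB10: 3-byte form → EE AC 90.
U+063E: 2-byte form → D8 BE.
U+51DF: 3-byte form → E5 87 9F.
U+F0B09: 4-byte form → F3 B0 AC 89.
Concatenated (21 bytes): E4 88 85 49 E6 BC 98 D3 92 EE AC 90 D8 BE E5 87 9F F3 B0 AC 89.

E4 88 85 49 E6 BC 98 D3 92 EE AC 90 D8 BE E5 87 9F F3 B0 AC 89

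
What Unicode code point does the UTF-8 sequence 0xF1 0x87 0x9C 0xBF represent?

Leading byte 0xF1 = 11110001 matches 11110xxx → 4-byte sequence.
Byte 1: 0xF1 = 11110001, payload 001 (3 bits).
Byte 2: 0x87 = 10000111 (10xxxxxx ✓), payload 000111.
Byte 3: 0x9C = 10011100 (10xxxxxx ✓), payload 011100.
Byte 4: 0xBF = 10111111 (10xxxxxx ✓), payload 111111.
Concatenate: 001000111011100111111 = 0x4773F (21 bits → U+4773F).

U+4773F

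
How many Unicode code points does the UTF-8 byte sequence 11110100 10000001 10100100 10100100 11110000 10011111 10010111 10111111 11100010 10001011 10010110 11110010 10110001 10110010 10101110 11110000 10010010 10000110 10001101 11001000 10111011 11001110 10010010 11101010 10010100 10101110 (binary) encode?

8

Byte at offset 0: 0xF4 = 11110100 → 4-byte char (#1). Advance 4.
Byte at offset 4: 0xF0 = 11110000 → 4-byte char (#2). Advance 4.
Byte at offset 8: 0xE2 = 11100010 → 3-byte char (#3). Advance 3.
Byte at offset 11: 0xF2 = 11110010 → 4-byte char (#4). Advance 4.
Byte at offset 15: 0xF0 = 11110000 → 4-byte char (#5). Advance 4.
Byte at offset 19: 0xC8 = 11001000 → 2-byte char (#6). Advance 2.
Byte at offset 21: 0xCE = 11001110 → 2-byte char (#7). Advance 2.
Byte at offset 23: 0xEA = 11101010 → 3-byte char (#8). Advance 3.
Reached end at offset 26 after 8 code points.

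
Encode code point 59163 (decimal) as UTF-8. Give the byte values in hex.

EE 9C 9B

U+E71B = 0xE71B = 59163 decimal. In range U+0800–U+FFFF → 3-byte form: 1110xxxx 10xxxxxx 10xxxxxx.
Binary (16 bits): 1110011100011011.
Split 4+6+6: 1110 | 011100 | 011011.
Byte 1: 11101110 = 0xEE.
Byte 2: 10011100 = 0x9C.
Byte 3: 10011011 = 0x9B.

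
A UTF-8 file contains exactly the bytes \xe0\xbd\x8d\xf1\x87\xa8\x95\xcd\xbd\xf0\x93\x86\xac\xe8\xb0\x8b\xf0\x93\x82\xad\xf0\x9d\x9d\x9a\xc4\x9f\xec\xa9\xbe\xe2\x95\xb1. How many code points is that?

10

Byte at offset 0: 0xE0 = 11100000 → 3-byte char (#1). Advance 3.
Byte at offset 3: 0xF1 = 11110001 → 4-byte char (#2). Advance 4.
Byte at offset 7: 0xCD = 11001101 → 2-byte char (#3). Advance 2.
Byte at offset 9: 0xF0 = 11110000 → 4-byte char (#4). Advance 4.
Byte at offset 13: 0xE8 = 11101000 → 3-byte char (#5). Advance 3.
Byte at offset 16: 0xF0 = 11110000 → 4-byte char (#6). Advance 4.
Byte at offset 20: 0xF0 = 11110000 → 4-byte char (#7). Advance 4.
Byte at offset 24: 0xC4 = 11000100 → 2-byte char (#8). Advance 2.
Byte at offset 26: 0xEC = 11101100 → 3-byte char (#9). Advance 3.
Byte at offset 29: 0xE2 = 11100010 → 3-byte char (#10). Advance 3.
Reached end at offset 32 after 10 code points.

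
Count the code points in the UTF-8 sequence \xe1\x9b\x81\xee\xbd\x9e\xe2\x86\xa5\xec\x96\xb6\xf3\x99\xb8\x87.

5

Byte at offset 0: 0xE1 = 11100001 → 3-byte char (#1). Advance 3.
Byte at offset 3: 0xEE = 11101110 → 3-byte char (#2). Advance 3.
Byte at offset 6: 0xE2 = 11100010 → 3-byte char (#3). Advance 3.
Byte at offset 9: 0xEC = 11101100 → 3-byte char (#4). Advance 3.
Byte at offset 12: 0xF3 = 11110011 → 4-byte char (#5). Advance 4.
Reached end at offset 16 after 5 code points.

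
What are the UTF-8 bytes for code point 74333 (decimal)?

F0 92 89 9D

U+1225D = 0x1225D = 74333 decimal. In range U+10000–U+10FFFF → 4-byte form: 11110xxx 10xxxxxx 10xxxxxx 10xxxxxx.
Binary (21 bits): 000010010001001011101.
Split 3+6+6+6: 000 | 010010 | 001001 | 011101.
Byte 1: 11110000 = 0xF0.
Byte 2: 10010010 = 0x92.
Byte 3: 10001001 = 0x89.
Byte 4: 10011101 = 0x9D.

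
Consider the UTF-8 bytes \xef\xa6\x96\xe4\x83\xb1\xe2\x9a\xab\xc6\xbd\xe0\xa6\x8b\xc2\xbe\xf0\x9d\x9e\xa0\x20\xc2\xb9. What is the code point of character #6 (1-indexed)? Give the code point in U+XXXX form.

Offset 0: leading byte 0xEF = 11101111 → 3-byte char #1 = EF A6 96.
Offset 3: leading byte 0xE4 = 11100100 → 3-byte char #2 = E4 83 B1.
Offset 6: leading byte 0xE2 = 11100010 → 3-byte char #3 = E2 9A AB.
Offset 9: leading byte 0xC6 = 11000110 → 2-byte char #4 = C6 BD.
Offset 11: leading byte 0xE0 = 11100000 → 3-byte char #5 = E0 A6 8B.
Offset 14: leading byte 0xC2 = 11000010 → 2-byte char #6 = C2 BE.
Leading byte 0xC2 = 11000010 matches 110xxxxx → 2-byte sequence.
Byte 1: 0xC2 = 11000010, payload 00010 (5 bits).
Byte 2: 0xBE = 10111110 (10xxxxxx ✓), payload 111110.
Concatenate: 00010111110 = 0xBE (11 bits → U+00BE).

U+00BE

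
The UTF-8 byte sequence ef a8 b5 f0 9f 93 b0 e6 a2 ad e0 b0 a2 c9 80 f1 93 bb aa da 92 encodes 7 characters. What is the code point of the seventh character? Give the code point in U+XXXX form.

Offset 0: leading byte 0xEF = 11101111 → 3-byte char #1 = EF A8 B5.
Offset 3: leading byte 0xF0 = 11110000 → 4-byte char #2 = F0 9F 93 B0.
Offset 7: leading byte 0xE6 = 11100110 → 3-byte char #3 = E6 A2 AD.
Offset 10: leading byte 0xE0 = 11100000 → 3-byte char #4 = E0 B0 A2.
Offset 13: leading byte 0xC9 = 11001001 → 2-byte char #5 = C9 80.
Offset 15: leading byte 0xF1 = 11110001 → 4-byte char #6 = F1 93 BB AA.
Offset 19: leading byte 0xDA = 11011010 → 2-byte char #7 = DA 92.
Leading byte 0xDA = 11011010 matches 110xxxxx → 2-byte sequence.
Byte 1: 0xDA = 11011010, payload 11010 (5 bits).
Byte 2: 0x92 = 10010010 (10xxxxxx ✓), payload 010010.
Concatenate: 11010010010 = 0x692 (11 bits → U+0692).

U+0692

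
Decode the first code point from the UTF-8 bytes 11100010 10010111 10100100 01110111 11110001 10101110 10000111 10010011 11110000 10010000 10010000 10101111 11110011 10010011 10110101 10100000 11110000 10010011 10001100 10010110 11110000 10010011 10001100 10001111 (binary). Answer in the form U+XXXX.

U+25E4

Offset 0: leading byte 0xE2 = 11100010 → 3-byte char #1 = E2 97 A4.
Leading byte 0xE2 = 11100010 matches 1110xxxx → 3-byte sequence.
Byte 1: 0xE2 = 11100010, payload 0010 (4 bits).
Byte 2: 0x97 = 10010111 (10xxxxxx ✓), payload 010111.
Byte 3: 0xA4 = 10100100 (10xxxxxx ✓), payload 100100.
Concatenate: 0010010111100100 = 0x25E4 (16 bits → U+25E4).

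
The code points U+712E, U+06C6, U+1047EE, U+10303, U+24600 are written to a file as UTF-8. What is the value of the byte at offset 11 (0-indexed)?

0x8C

U+712E → 3-byte form E7 84 AE at offsets 0–2.
U+06C6 → 2-byte form DB 86 at offsets 3–4.
U+1047EE → 4-byte form F4 84 9F AE at offsets 5–8.
U+10303 → 4-byte form F0 90 8C 83 at offsets 9–12.
Offset 11 falls in char 4's range; it's byte 3 of F0 90 8C 83 = 0x8C.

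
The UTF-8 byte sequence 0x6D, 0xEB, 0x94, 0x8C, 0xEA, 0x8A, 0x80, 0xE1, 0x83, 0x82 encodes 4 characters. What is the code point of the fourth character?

Offset 0: leading byte 0x6D = 01101101 → 1-byte char #1 = 6D.
Offset 1: leading byte 0xEB = 11101011 → 3-byte char #2 = EB 94 8C.
Offset 4: leading byte 0xEA = 11101010 → 3-byte char #3 = EA 8A 80.
Offset 7: leading byte 0xE1 = 11100001 → 3-byte char #4 = E1 83 82.
Leading byte 0xE1 = 11100001 matches 1110xxxx → 3-byte sequence.
Byte 1: 0xE1 = 11100001, payload 0001 (4 bits).
Byte 2: 0x83 = 10000011 (10xxxxxx ✓), payload 000011.
Byte 3: 0x82 = 10000010 (10xxxxxx ✓), payload 000010.
Concatenate: 0001000011000010 = 0x10C2 (16 bits → U+10C2).

U+10C2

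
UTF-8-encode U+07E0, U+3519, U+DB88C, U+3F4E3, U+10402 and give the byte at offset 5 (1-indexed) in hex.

1-indexed offset 5 is 0-indexed offset 4.
U+07E0 → 2-byte form DF A0 at offsets 0–1.
U+3519 → 3-byte form E3 94 99 at offsets 2–4.
Offset 4 falls in char 2's range; it's byte 3 of E3 94 99 = 0x99.

0x99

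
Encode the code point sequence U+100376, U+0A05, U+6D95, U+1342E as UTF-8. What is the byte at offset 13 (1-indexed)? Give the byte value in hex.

1-indexed offset 13 is 0-indexed offset 12.
U+100376 → 4-byte form F4 80 8D B6 at offsets 0–3.
U+0A05 → 3-byte form E0 A8 85 at offsets 4–6.
U+6D95 → 3-byte form E6 B6 95 at offsets 7–9.
U+1342E → 4-byte form F0 93 90 AE at offsets 10–13.
Offset 12 falls in char 4's range; it's byte 3 of F0 93 90 AE = 0x90.

0x90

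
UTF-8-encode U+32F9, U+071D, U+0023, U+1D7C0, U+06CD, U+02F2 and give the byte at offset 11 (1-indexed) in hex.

0xDB

1-indexed offset 11 is 0-indexed offset 10.
U+32F9 → 3-byte form E3 8B B9 at offsets 0–2.
U+071D → 2-byte form DC 9D at offsets 3–4.
U+0023 → 1-byte form 23 at offsets 5–5.
U+1D7C0 → 4-byte form F0 9D 9F 80 at offsets 6–9.
U+06CD → 2-byte form DB 8D at offsets 10–11.
Offset 10 falls in char 5's range; it's byte 1 of DB 8D = 0xDB.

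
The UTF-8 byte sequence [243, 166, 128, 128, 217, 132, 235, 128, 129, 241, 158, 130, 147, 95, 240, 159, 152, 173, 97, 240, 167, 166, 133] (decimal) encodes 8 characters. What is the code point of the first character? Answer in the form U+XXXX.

Offset 0: leading byte 0xF3 = 11110011 → 4-byte char #1 = F3 A6 80 80.
Leading byte 0xF3 = 11110011 matches 11110xxx → 4-byte sequence.
Byte 1: 0xF3 = 11110011, payload 011 (3 bits).
Byte 2: 0xA6 = 10100110 (10xxxxxx ✓), payload 100110.
Byte 3: 0x80 = 10000000 (10xxxxxx ✓), payload 000000.
Byte 4: 0x80 = 10000000 (10xxxxxx ✓), payload 000000.
Concatenate: 011100110000000000000 = 0xE6000 (21 bits → U+E6000).

U+E6000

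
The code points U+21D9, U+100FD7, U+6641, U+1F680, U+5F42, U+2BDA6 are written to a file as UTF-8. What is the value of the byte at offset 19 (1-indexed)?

0xAB

1-indexed offset 19 is 0-indexed offset 18.
U+21D9 → 3-byte form E2 87 99 at offsets 0–2.
U+100FD7 → 4-byte form F4 80 BF 97 at offsets 3–6.
U+6641 → 3-byte form E6 99 81 at offsets 7–9.
U+1F680 → 4-byte form F0 9F 9A 80 at offsets 10–13.
U+5F42 → 3-byte form E5 BD 82 at offsets 14–16.
U+2BDA6 → 4-byte form F0 AB B6 A6 at offsets 17–20.
Offset 18 falls in char 6's range; it's byte 2 of F0 AB B6 A6 = 0xAB.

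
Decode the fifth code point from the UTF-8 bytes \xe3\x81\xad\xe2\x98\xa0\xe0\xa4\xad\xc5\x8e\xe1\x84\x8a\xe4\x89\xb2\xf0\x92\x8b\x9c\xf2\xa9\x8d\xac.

Offset 0: leading byte 0xE3 = 11100011 → 3-byte char #1 = E3 81 AD.
Offset 3: leading byte 0xE2 = 11100010 → 3-byte char #2 = E2 98 A0.
Offset 6: leading byte 0xE0 = 11100000 → 3-byte char #3 = E0 A4 AD.
Offset 9: leading byte 0xC5 = 11000101 → 2-byte char #4 = C5 8E.
Offset 11: leading byte 0xE1 = 11100001 → 3-byte char #5 = E1 84 8A.
Leading byte 0xE1 = 11100001 matches 1110xxxx → 3-byte sequence.
Byte 1: 0xE1 = 11100001, payload 0001 (4 bits).
Byte 2: 0x84 = 10000100 (10xxxxxx ✓), payload 000100.
Byte 3: 0x8A = 10001010 (10xxxxxx ✓), payload 001010.
Concatenate: 0001000100001010 = 0x110A (16 bits → U+110A).

U+110A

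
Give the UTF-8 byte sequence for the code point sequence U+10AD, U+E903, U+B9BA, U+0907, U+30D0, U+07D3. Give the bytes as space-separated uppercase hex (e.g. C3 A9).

E1 82 AD EE A4 83 EB A6 BA E0 A4 87 E3 83 90 DF 93

U+10AD: 3-byte form → E1 82 AD.
U+E903: 3-byte form → EE A4 83.
U+B9BA: 3-byte form → EB A6 BA.
U+0907: 3-byte form → E0 A4 87.
U+30D0: 3-byte form → E3 83 90.
U+07D3: 2-byte form → DF 93.
Concatenated (17 bytes): E1 82 AD EE A4 83 EB A6 BA E0 A4 87 E3 83 90 DF 93.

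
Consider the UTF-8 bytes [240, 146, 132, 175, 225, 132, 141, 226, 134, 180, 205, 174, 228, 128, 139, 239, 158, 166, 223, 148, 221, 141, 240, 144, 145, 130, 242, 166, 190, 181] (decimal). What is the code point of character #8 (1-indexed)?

U+074D

Offset 0: leading byte 0xF0 = 11110000 → 4-byte char #1 = F0 92 84 AF.
Offset 4: leading byte 0xE1 = 11100001 → 3-byte char #2 = E1 84 8D.
Offset 7: leading byte 0xE2 = 11100010 → 3-byte char #3 = E2 86 B4.
Offset 10: leading byte 0xCD = 11001101 → 2-byte char #4 = CD AE.
Offset 12: leading byte 0xE4 = 11100100 → 3-byte char #5 = E4 80 8B.
Offset 15: leading byte 0xEF = 11101111 → 3-byte char #6 = EF 9E A6.
Offset 18: leading byte 0xDF = 11011111 → 2-byte char #7 = DF 94.
Offset 20: leading byte 0xDD = 11011101 → 2-byte char #8 = DD 8D.
Leading byte 0xDD = 11011101 matches 110xxxxx → 2-byte sequence.
Byte 1: 0xDD = 11011101, payload 11101 (5 bits).
Byte 2: 0x8D = 10001101 (10xxxxxx ✓), payload 001101.
Concatenate: 11101001101 = 0x74D (11 bits → U+074D).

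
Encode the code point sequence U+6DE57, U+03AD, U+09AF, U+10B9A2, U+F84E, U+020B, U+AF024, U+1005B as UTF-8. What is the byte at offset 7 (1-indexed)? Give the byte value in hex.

0xE0

1-indexed offset 7 is 0-indexed offset 6.
U+6DE57 → 4-byte form F1 AD B9 97 at offsets 0–3.
U+03AD → 2-byte form CE AD at offsets 4–5.
U+09AF → 3-byte form E0 A6 AF at offsets 6–8.
Offset 6 falls in char 3's range; it's byte 1 of E0 A6 AF = 0xE0.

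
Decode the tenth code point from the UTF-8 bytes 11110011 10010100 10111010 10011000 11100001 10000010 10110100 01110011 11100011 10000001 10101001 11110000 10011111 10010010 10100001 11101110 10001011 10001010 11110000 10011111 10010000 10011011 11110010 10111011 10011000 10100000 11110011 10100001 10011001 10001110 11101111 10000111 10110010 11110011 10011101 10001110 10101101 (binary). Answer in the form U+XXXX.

Offset 0: leading byte 0xF3 = 11110011 → 4-byte char #1 = F3 94 BA 98.
Offset 4: leading byte 0xE1 = 11100001 → 3-byte char #2 = E1 82 B4.
Offset 7: leading byte 0x73 = 01110011 → 1-byte char #3 = 73.
Offset 8: leading byte 0xE3 = 11100011 → 3-byte char #4 = E3 81 A9.
Offset 11: leading byte 0xF0 = 11110000 → 4-byte char #5 = F0 9F 92 A1.
Offset 15: leading byte 0xEE = 11101110 → 3-byte char #6 = EE 8B 8A.
Offset 18: leading byte 0xF0 = 11110000 → 4-byte char #7 = F0 9F 90 9B.
Offset 22: leading byte 0xF2 = 11110010 → 4-byte char #8 = F2 BB 98 A0.
Offset 26: leading byte 0xF3 = 11110011 → 4-byte char #9 = F3 A1 99 8E.
Offset 30: leading byte 0xEF = 11101111 → 3-byte char #10 = EF 87 B2.
Leading byte 0xEF = 11101111 matches 1110xxxx → 3-byte sequence.
Byte 1: 0xEF = 11101111, payload 1111 (4 bits).
Byte 2: 0x87 = 10000111 (10xxxxxx ✓), payload 000111.
Byte 3: 0xB2 = 10110010 (10xxxxxx ✓), payload 110010.
Concatenate: 1111000111110010 = 0xF1F2 (16 bits → U+F1F2).

U+F1F2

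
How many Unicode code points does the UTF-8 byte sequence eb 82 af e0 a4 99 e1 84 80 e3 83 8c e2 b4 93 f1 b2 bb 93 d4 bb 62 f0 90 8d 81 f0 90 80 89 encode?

10

Byte at offset 0: 0xEB = 11101011 → 3-byte char (#1). Advance 3.
Byte at offset 3: 0xE0 = 11100000 → 3-byte char (#2). Advance 3.
Byte at offset 6: 0xE1 = 11100001 → 3-byte char (#3). Advance 3.
Byte at offset 9: 0xE3 = 11100011 → 3-byte char (#4). Advance 3.
Byte at offset 12: 0xE2 = 11100010 → 3-byte char (#5). Advance 3.
Byte at offset 15: 0xF1 = 11110001 → 4-byte char (#6). Advance 4.
Byte at offset 19: 0xD4 = 11010100 → 2-byte char (#7). Advance 2.
Byte at offset 21: 0x62 = 01100010 → 1-byte char (#8). Advance 1.
Byte at offset 22: 0xF0 = 11110000 → 4-byte char (#9). Advance 4.
Byte at offset 26: 0xF0 = 11110000 → 4-byte char (#10). Advance 4.
Reached end at offset 30 after 10 code points.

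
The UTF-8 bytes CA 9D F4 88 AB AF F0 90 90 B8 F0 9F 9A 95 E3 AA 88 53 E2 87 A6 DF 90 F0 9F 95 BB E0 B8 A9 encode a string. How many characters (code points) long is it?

10

Byte at offset 0: 0xCA = 11001010 → 2-byte char (#1). Advance 2.
Byte at offset 2: 0xF4 = 11110100 → 4-byte char (#2). Advance 4.
Byte at offset 6: 0xF0 = 11110000 → 4-byte char (#3). Advance 4.
Byte at offset 10: 0xF0 = 11110000 → 4-byte char (#4). Advance 4.
Byte at offset 14: 0xE3 = 11100011 → 3-byte char (#5). Advance 3.
Byte at offset 17: 0x53 = 01010011 → 1-byte char (#6). Advance 1.
Byte at offset 18: 0xE2 = 11100010 → 3-byte char (#7). Advance 3.
Byte at offset 21: 0xDF = 11011111 → 2-byte char (#8). Advance 2.
Byte at offset 23: 0xF0 = 11110000 → 4-byte char (#9). Advance 4.
Byte at offset 27: 0xE0 = 11100000 → 3-byte char (#10). Advance 3.
Reached end at offset 30 after 10 code points.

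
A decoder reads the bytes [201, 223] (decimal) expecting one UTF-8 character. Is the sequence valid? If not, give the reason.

Leading byte 0xC9 = 11001001 → 2-byte form.
Byte 2 is 0xDF = 11011111, which is not 10xxxxxx — expected a continuation byte.

invalid (non-continuation byte where continuation expected)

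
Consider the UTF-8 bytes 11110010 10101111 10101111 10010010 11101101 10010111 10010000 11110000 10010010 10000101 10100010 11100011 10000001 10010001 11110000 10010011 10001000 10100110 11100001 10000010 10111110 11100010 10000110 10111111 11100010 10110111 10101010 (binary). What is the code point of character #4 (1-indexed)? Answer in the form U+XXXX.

Offset 0: leading byte 0xF2 = 11110010 → 4-byte char #1 = F2 AF AF 92.
Offset 4: leading byte 0xED = 11101101 → 3-byte char #2 = ED 97 90.
Offset 7: leading byte 0xF0 = 11110000 → 4-byte char #3 = F0 92 85 A2.
Offset 11: leading byte 0xE3 = 11100011 → 3-byte char #4 = E3 81 91.
Leading byte 0xE3 = 11100011 matches 1110xxxx → 3-byte sequence.
Byte 1: 0xE3 = 11100011, payload 0011 (4 bits).
Byte 2: 0x81 = 10000001 (10xxxxxx ✓), payload 000001.
Byte 3: 0x91 = 10010001 (10xxxxxx ✓), payload 010001.
Concatenate: 0011000001010001 = 0x3051 (16 bits → U+3051).

U+3051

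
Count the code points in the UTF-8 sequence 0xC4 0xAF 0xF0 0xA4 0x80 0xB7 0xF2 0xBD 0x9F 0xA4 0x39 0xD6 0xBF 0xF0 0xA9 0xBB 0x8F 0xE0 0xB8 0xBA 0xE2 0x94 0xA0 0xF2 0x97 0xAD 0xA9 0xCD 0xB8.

Byte at offset 0: 0xC4 = 11000100 → 2-byte char (#1). Advance 2.
Byte at offset 2: 0xF0 = 11110000 → 4-byte char (#2). Advance 4.
Byte at offset 6: 0xF2 = 11110010 → 4-byte char (#3). Advance 4.
Byte at offset 10: 0x39 = 00111001 → 1-byte char (#4). Advance 1.
Byte at offset 11: 0xD6 = 11010110 → 2-byte char (#5). Advance 2.
Byte at offset 13: 0xF0 = 11110000 → 4-byte char (#6). Advance 4.
Byte at offset 17: 0xE0 = 11100000 → 3-byte char (#7). Advance 3.
Byte at offset 20: 0xE2 = 11100010 → 3-byte char (#8). Advance 3.
Byte at offset 23: 0xF2 = 11110010 → 4-byte char (#9). Advance 4.
Byte at offset 27: 0xCD = 11001101 → 2-byte char (#10). Advance 2.
Reached end at offset 29 after 10 code points.

10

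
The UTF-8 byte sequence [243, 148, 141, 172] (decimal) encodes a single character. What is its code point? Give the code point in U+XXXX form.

Leading byte 0xF3 = 11110011 matches 11110xxx → 4-byte sequence.
Byte 1: 0xF3 = 11110011, payload 011 (3 bits).
Byte 2: 0x94 = 10010100 (10xxxxxx ✓), payload 010100.
Byte 3: 0x8D = 10001101 (10xxxxxx ✓), payload 001101.
Byte 4: 0xAC = 10101100 (10xxxxxx ✓), payload 101100.
Concatenate: 011010100001101101100 = 0xD436C (21 bits → U+D436C).

U+D436C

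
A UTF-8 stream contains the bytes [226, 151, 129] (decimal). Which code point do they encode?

U+25C1

Leading byte 0xE2 = 11100010 matches 1110xxxx → 3-byte sequence.
Byte 1: 0xE2 = 11100010, payload 0010 (4 bits).
Byte 2: 0x97 = 10010111 (10xxxxxx ✓), payload 010111.
Byte 3: 0x81 = 10000001 (10xxxxxx ✓), payload 000001.
Concatenate: 0010010111000001 = 0x25C1 (16 bits → U+25C1).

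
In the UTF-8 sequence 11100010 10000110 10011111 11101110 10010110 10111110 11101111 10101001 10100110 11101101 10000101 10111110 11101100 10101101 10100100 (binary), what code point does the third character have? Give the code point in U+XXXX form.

U+FA66

Offset 0: leading byte 0xE2 = 11100010 → 3-byte char #1 = E2 86 9F.
Offset 3: leading byte 0xEE = 11101110 → 3-byte char #2 = EE 96 BE.
Offset 6: leading byte 0xEF = 11101111 → 3-byte char #3 = EF A9 A6.
Leading byte 0xEF = 11101111 matches 1110xxxx → 3-byte sequence.
Byte 1: 0xEF = 11101111, payload 1111 (4 bits).
Byte 2: 0xA9 = 10101001 (10xxxxxx ✓), payload 101001.
Byte 3: 0xA6 = 10100110 (10xxxxxx ✓), payload 100110.
Concatenate: 1111101001100110 = 0xFA66 (16 bits → U+FA66).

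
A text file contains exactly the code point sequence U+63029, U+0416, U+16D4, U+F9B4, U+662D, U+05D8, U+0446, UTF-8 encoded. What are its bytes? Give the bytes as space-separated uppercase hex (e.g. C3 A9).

U+63029: 4-byte form → F1 A3 80 A9.
U+0416: 2-byte form → D0 96.
U+16D4: 3-byte form → E1 9B 94.
U+F9B4: 3-byte form → EF A6 B4.
U+662D: 3-byte form → E6 98 AD.
U+05D8: 2-byte form → D7 98.
U+0446: 2-byte form → D1 86.
Concatenated (19 bytes): F1 A3 80 A9 D0 96 E1 9B 94 EF A6 B4 E6 98 AD D7 98 D1 86.

F1 A3 80 A9 D0 96 E1 9B 94 EF A6 B4 E6 98 AD D7 98 D1 86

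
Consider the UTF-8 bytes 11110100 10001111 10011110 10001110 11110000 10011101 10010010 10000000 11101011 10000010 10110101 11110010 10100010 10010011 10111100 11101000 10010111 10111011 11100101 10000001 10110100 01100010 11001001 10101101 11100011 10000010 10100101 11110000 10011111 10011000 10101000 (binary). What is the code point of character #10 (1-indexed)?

U+1F628

Offset 0: leading byte 0xF4 = 11110100 → 4-byte char #1 = F4 8F 9E 8E.
Offset 4: leading byte 0xF0 = 11110000 → 4-byte char #2 = F0 9D 92 80.
Offset 8: leading byte 0xEB = 11101011 → 3-byte char #3 = EB 82 B5.
Offset 11: leading byte 0xF2 = 11110010 → 4-byte char #4 = F2 A2 93 BC.
Offset 15: leading byte 0xE8 = 11101000 → 3-byte char #5 = E8 97 BB.
Offset 18: leading byte 0xE5 = 11100101 → 3-byte char #6 = E5 81 B4.
Offset 21: leading byte 0x62 = 01100010 → 1-byte char #7 = 62.
Offset 22: leading byte 0xC9 = 11001001 → 2-byte char #8 = C9 AD.
Offset 24: leading byte 0xE3 = 11100011 → 3-byte char #9 = E3 82 A5.
Offset 27: leading byte 0xF0 = 11110000 → 4-byte char #10 = F0 9F 98 A8.
Leading byte 0xF0 = 11110000 matches 11110xxx → 4-byte sequence.
Byte 1: 0xF0 = 11110000, payload 000 (3 bits).
Byte 2: 0x9F = 10011111 (10xxxxxx ✓), payload 011111.
Byte 3: 0x98 = 10011000 (10xxxxxx ✓), payload 011000.
Byte 4: 0xA8 = 10101000 (10xxxxxx ✓), payload 101000.
Concatenate: 000011111011000101000 = 0x1F628 (21 bits → U+1F628).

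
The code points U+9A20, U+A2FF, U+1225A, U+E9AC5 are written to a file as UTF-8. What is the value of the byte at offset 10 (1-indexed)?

0x9A

1-indexed offset 10 is 0-indexed offset 9.
U+9A20 → 3-byte form E9 A8 A0 at offsets 0–2.
U+A2FF → 3-byte form EA 8B BF at offsets 3–5.
U+1225A → 4-byte form F0 92 89 9A at offsets 6–9.
Offset 9 falls in char 3's range; it's byte 4 of F0 92 89 9A = 0x9A.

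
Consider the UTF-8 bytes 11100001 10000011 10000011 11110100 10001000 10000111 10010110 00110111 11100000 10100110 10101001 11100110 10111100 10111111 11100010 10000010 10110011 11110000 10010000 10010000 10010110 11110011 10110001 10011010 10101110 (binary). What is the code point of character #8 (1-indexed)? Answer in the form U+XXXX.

U+F16AE

Offset 0: leading byte 0xE1 = 11100001 → 3-byte char #1 = E1 83 83.
Offset 3: leading byte 0xF4 = 11110100 → 4-byte char #2 = F4 88 87 96.
Offset 7: leading byte 0x37 = 00110111 → 1-byte char #3 = 37.
Offset 8: leading byte 0xE0 = 11100000 → 3-byte char #4 = E0 A6 A9.
Offset 11: leading byte 0xE6 = 11100110 → 3-byte char #5 = E6 BC BF.
Offset 14: leading byte 0xE2 = 11100010 → 3-byte char #6 = E2 82 B3.
Offset 17: leading byte 0xF0 = 11110000 → 4-byte char #7 = F0 90 90 96.
Offset 21: leading byte 0xF3 = 11110011 → 4-byte char #8 = F3 B1 9A AE.
Leading byte 0xF3 = 11110011 matches 11110xxx → 4-byte sequence.
Byte 1: 0xF3 = 11110011, payload 011 (3 bits).
Byte 2: 0xB1 = 10110001 (10xxxxxx ✓), payload 110001.
Byte 3: 0x9A = 10011010 (10xxxxxx ✓), payload 011010.
Byte 4: 0xAE = 10101110 (10xxxxxx ✓), payload 101110.
Concatenate: 011110001011010101110 = 0xF16AE (21 bits → U+F16AE).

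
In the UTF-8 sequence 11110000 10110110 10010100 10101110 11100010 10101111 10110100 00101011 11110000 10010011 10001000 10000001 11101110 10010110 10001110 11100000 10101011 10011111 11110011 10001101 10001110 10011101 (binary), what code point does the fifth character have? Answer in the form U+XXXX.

U+E58E

Offset 0: leading byte 0xF0 = 11110000 → 4-byte char #1 = F0 B6 94 AE.
Offset 4: leading byte 0xE2 = 11100010 → 3-byte char #2 = E2 AF B4.
Offset 7: leading byte 0x2B = 00101011 → 1-byte char #3 = 2B.
Offset 8: leading byte 0xF0 = 11110000 → 4-byte char #4 = F0 93 88 81.
Offset 12: leading byte 0xEE = 11101110 → 3-byte char #5 = EE 96 8E.
Leading byte 0xEE = 11101110 matches 1110xxxx → 3-byte sequence.
Byte 1: 0xEE = 11101110, payload 1110 (4 bits).
Byte 2: 0x96 = 10010110 (10xxxxxx ✓), payload 010110.
Byte 3: 0x8E = 10001110 (10xxxxxx ✓), payload 001110.
Concatenate: 1110010110001110 = 0xE58E (16 bits → U+E58E).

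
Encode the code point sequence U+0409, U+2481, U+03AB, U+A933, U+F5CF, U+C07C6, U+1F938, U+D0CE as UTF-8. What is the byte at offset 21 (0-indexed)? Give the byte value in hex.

U+0409 → 2-byte form D0 89 at offsets 0–1.
U+2481 → 3-byte form E2 92 81 at offsets 2–4.
U+03AB → 2-byte form CE AB at offsets 5–6.
U+A933 → 3-byte form EA A4 B3 at offsets 7–9.
U+F5CF → 3-byte form EF 97 8F at offsets 10–12.
U+C07C6 → 4-byte form F3 80 9F 86 at offsets 13–16.
U+1F938 → 4-byte form F0 9F A4 B8 at offsets 17–20.
U+D0CE → 3-byte form ED 83 8E at offsets 21–23.
Offset 21 falls in char 8's range; it's byte 1 of ED 83 8E = 0xED.

0xED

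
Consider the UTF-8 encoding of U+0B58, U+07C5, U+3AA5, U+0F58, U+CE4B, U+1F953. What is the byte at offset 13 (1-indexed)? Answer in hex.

1-indexed offset 13 is 0-indexed offset 12.
U+0B58 → 3-byte form E0 AD 98 at offsets 0–2.
U+07C5 → 2-byte form DF 85 at offsets 3–4.
U+3AA5 → 3-byte form E3 AA A5 at offsets 5–7.
U+0F58 → 3-byte form E0 BD 98 at offsets 8–10.
U+CE4B → 3-byte form EC B9 8B at offsets 11–13.
Offset 12 falls in char 5's range; it's byte 2 of EC B9 8B = 0xB9.

0xB9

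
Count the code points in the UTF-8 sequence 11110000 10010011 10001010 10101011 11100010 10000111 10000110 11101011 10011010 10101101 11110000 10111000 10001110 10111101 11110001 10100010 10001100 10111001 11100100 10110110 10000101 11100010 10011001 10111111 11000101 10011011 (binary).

Byte at offset 0: 0xF0 = 11110000 → 4-byte char (#1). Advance 4.
Byte at offset 4: 0xE2 = 11100010 → 3-byte char (#2). Advance 3.
Byte at offset 7: 0xEB = 11101011 → 3-byte char (#3). Advance 3.
Byte at offset 10: 0xF0 = 11110000 → 4-byte char (#4). Advance 4.
Byte at offset 14: 0xF1 = 11110001 → 4-byte char (#5). Advance 4.
Byte at offset 18: 0xE4 = 11100100 → 3-byte char (#6). Advance 3.
Byte at offset 21: 0xE2 = 11100010 → 3-byte char (#7). Advance 3.
Byte at offset 24: 0xC5 = 11000101 → 2-byte char (#8). Advance 2.
Reached end at offset 26 after 8 code points.

8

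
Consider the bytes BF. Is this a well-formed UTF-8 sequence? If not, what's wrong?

Byte 0xBF = 10111111 has the form 10xxxxxx — a continuation byte — but there is no preceding leading byte.

invalid (continuation byte with no leading byte)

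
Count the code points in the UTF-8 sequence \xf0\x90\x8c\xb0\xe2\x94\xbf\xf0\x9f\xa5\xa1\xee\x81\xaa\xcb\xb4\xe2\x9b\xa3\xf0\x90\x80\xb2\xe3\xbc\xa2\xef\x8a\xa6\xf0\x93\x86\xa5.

10

Byte at offset 0: 0xF0 = 11110000 → 4-byte char (#1). Advance 4.
Byte at offset 4: 0xE2 = 11100010 → 3-byte char (#2). Advance 3.
Byte at offset 7: 0xF0 = 11110000 → 4-byte char (#3). Advance 4.
Byte at offset 11: 0xEE = 11101110 → 3-byte char (#4). Advance 3.
Byte at offset 14: 0xCB = 11001011 → 2-byte char (#5). Advance 2.
Byte at offset 16: 0xE2 = 11100010 → 3-byte char (#6). Advance 3.
Byte at offset 19: 0xF0 = 11110000 → 4-byte char (#7). Advance 4.
Byte at offset 23: 0xE3 = 11100011 → 3-byte char (#8). Advance 3.
Byte at offset 26: 0xEF = 11101111 → 3-byte char (#9). Advance 3.
Byte at offset 29: 0xF0 = 11110000 → 4-byte char (#10). Advance 4.
Reached end at offset 33 after 10 code points.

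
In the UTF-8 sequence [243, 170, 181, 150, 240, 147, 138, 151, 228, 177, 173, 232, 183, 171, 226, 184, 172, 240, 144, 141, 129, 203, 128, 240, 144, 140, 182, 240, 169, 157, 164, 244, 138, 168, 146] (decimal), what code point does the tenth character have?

Offset 0: leading byte 0xF3 = 11110011 → 4-byte char #1 = F3 AA B5 96.
Offset 4: leading byte 0xF0 = 11110000 → 4-byte char #2 = F0 93 8A 97.
Offset 8: leading byte 0xE4 = 11100100 → 3-byte char #3 = E4 B1 AD.
Offset 11: leading byte 0xE8 = 11101000 → 3-byte char #4 = E8 B7 AB.
Offset 14: leading byte 0xE2 = 11100010 → 3-byte char #5 = E2 B8 AC.
Offset 17: leading byte 0xF0 = 11110000 → 4-byte char #6 = F0 90 8D 81.
Offset 21: leading byte 0xCB = 11001011 → 2-byte char #7 = CB 80.
Offset 23: leading byte 0xF0 = 11110000 → 4-byte char #8 = F0 90 8C B6.
Offset 27: leading byte 0xF0 = 11110000 → 4-byte char #9 = F0 A9 9D A4.
Offset 31: leading byte 0xF4 = 11110100 → 4-byte char #10 = F4 8A A8 92.
Leading byte 0xF4 = 11110100 matches 11110xxx → 4-byte sequence.
Byte 1: 0xF4 = 11110100, payload 100 (3 bits).
Byte 2: 0x8A = 10001010 (10xxxxxx ✓), payload 001010.
Byte 3: 0xA8 = 10101000 (10xxxxxx ✓), payload 101000.
Byte 4: 0x92 = 10010010 (10xxxxxx ✓), payload 010010.
Concatenate: 100001010101000010010 = 0x10AA12 (21 bits → U+10AA12).

U+10AA12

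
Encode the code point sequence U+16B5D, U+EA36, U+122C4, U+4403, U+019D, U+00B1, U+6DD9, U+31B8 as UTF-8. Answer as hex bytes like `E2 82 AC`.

U+16B5D: 4-byte form → F0 96 AD 9D.
U+EA36: 3-byte form → EE A8 B6.
U+122C4: 4-byte form → F0 92 8B 84.
U+4403: 3-byte form → E4 90 83.
U+019D: 2-byte form → C6 9D.
U+00B1: 2-byte form → C2 B1.
U+6DD9: 3-byte form → E6 B7 99.
U+31B8: 3-byte form → E3 86 B8.
Concatenated (24 bytes): F0 96 AD 9D EE A8 B6 F0 92 8B 84 E4 90 83 C6 9D C2 B1 E6 B7 99 E3 86 B8.

F0 96 AD 9D EE A8 B6 F0 92 8B 84 E4 90 83 C6 9D C2 B1 E6 B7 99 E3 86 B8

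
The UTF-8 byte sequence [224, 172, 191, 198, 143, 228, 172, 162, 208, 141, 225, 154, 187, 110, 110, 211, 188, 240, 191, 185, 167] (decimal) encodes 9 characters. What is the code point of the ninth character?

Offset 0: leading byte 0xE0 = 11100000 → 3-byte char #1 = E0 AC BF.
Offset 3: leading byte 0xC6 = 11000110 → 2-byte char #2 = C6 8F.
Offset 5: leading byte 0xE4 = 11100100 → 3-byte char #3 = E4 AC A2.
Offset 8: leading byte 0xD0 = 11010000 → 2-byte char #4 = D0 8D.
Offset 10: leading byte 0xE1 = 11100001 → 3-byte char #5 = E1 9A BB.
Offset 13: leading byte 0x6E = 01101110 → 1-byte char #6 = 6E.
Offset 14: leading byte 0x6E = 01101110 → 1-byte char #7 = 6E.
Offset 15: leading byte 0xD3 = 11010011 → 2-byte char #8 = D3 BC.
Offset 17: leading byte 0xF0 = 11110000 → 4-byte char #9 = F0 BF B9 A7.
Leading byte 0xF0 = 11110000 matches 11110xxx → 4-byte sequence.
Byte 1: 0xF0 = 11110000, payload 000 (3 bits).
Byte 2: 0xBF = 10111111 (10xxxxxx ✓), payload 111111.
Byte 3: 0xB9 = 10111001 (10xxxxxx ✓), payload 111001.
Byte 4: 0xA7 = 10100111 (10xxxxxx ✓), payload 100111.
Concatenate: 000111111111001100111 = 0x3FE67 (21 bits → U+3FE67).

U+3FE67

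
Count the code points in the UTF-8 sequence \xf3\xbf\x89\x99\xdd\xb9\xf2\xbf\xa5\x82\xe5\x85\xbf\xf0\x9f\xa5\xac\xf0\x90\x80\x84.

Byte at offset 0: 0xF3 = 11110011 → 4-byte char (#1). Advance 4.
Byte at offset 4: 0xDD = 11011101 → 2-byte char (#2). Advance 2.
Byte at offset 6: 0xF2 = 11110010 → 4-byte char (#3). Advance 4.
Byte at offset 10: 0xE5 = 11100101 → 3-byte char (#4). Advance 3.
Byte at offset 13: 0xF0 = 11110000 → 4-byte char (#5). Advance 4.
Byte at offset 17: 0xF0 = 11110000 → 4-byte char (#6). Advance 4.
Reached end at offset 21 after 6 code points.

6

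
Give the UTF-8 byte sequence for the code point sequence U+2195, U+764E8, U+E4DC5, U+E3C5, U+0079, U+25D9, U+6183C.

E2 86 95 F1 B6 93 A8 F3 A4 B7 85 EE 8F 85 79 E2 97 99 F1 A1 A0 BC

U+2195: 3-byte form → E2 86 95.
U+764E8: 4-byte form → F1 B6 93 A8.
U+E4DC5: 4-byte form → F3 A4 B7 85.
U+E3C5: 3-byte form → EE 8F 85.
U+0079: 1-byte form → 79.
U+25D9: 3-byte form → E2 97 99.
U+6183C: 4-byte form → F1 A1 A0 BC.
Concatenated (22 bytes): E2 86 95 F1 B6 93 A8 F3 A4 B7 85 EE 8F 85 79 E2 97 99 F1 A1 A0 BC.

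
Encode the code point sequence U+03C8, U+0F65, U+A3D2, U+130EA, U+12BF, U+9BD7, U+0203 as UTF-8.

U+03C8: 2-byte form → CF 88.
U+0F65: 3-byte form → E0 BD A5.
U+A3D2: 3-byte form → EA 8F 92.
U+130EA: 4-byte form → F0 93 83 AA.
U+12BF: 3-byte form → E1 8A BF.
U+9BD7: 3-byte form → E9 AF 97.
U+0203: 2-byte form → C8 83.
Concatenated (20 bytes): CF 88 E0 BD A5 EA 8F 92 F0 93 83 AA E1 8A BF E9 AF 97 C8 83.

CF 88 E0 BD A5 EA 8F 92 F0 93 83 AA E1 8A BF E9 AF 97 C8 83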